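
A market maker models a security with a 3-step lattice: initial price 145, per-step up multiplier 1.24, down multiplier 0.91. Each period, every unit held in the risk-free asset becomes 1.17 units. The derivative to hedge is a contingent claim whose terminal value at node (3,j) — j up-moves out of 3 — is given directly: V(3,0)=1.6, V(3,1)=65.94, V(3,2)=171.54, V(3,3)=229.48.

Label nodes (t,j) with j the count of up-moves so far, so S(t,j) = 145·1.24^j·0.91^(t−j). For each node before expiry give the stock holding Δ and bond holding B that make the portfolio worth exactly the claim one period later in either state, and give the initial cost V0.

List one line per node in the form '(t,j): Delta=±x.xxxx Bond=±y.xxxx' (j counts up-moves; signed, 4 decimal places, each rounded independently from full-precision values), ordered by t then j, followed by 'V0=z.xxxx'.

No-arbitrage ⇒ martingale measure with p* = (R−d)/(u−d) = 0.7879.
Payoff layer (t=3): V(3,0)=1.6000, V(3,1)=65.9400, V(3,2)=171.5400, V(3,3)=229.4800
  t=2,j=0: stock 120.0745 → up 148.8924 (V=65.9400), down 109.2678 (V=1.6000). Price 44.6941; hedge Δ=1.6237, bond B=-150.2756.
  t=2,j=1: stock 163.6180 → up 202.8863 (V=171.5400), down 148.8924 (V=65.9400). Price 127.4701; hedge Δ=1.9558, bond B=-192.5299.
  t=2,j=2: stock 222.9520 → up 276.4605 (V=229.4800), down 202.8863 (V=171.5400). Price 185.6322; hedge Δ=0.7875, bond B=10.0565.
  t=1,j=0: stock 131.9500 → up 163.6180 (V=127.4701), down 120.0745 (V=44.6941). Price 93.9415; hedge Δ=1.9010, bond B=-156.8948.
  t=1,j=1: stock 179.8000 → up 222.9520 (V=185.6322), down 163.6180 (V=127.4701). Price 148.1152; hedge Δ=0.9802, bond B=-28.1337.
  t=0,j=0: stock 145.0000 → up 179.8000 (V=148.1152), down 131.9500 (V=93.9415). Price 116.7725; hedge Δ=1.1322, bond B=-47.3903.
Self-financing check: at every node Δ·S+B equals the discounted successor values.

(0,0): Delta=1.1322 Bond=-47.3903
(1,0): Delta=1.9010 Bond=-156.8948
(1,1): Delta=0.9802 Bond=-28.1337
(2,0): Delta=1.6237 Bond=-150.2756
(2,1): Delta=1.9558 Bond=-192.5299
(2,2): Delta=0.7875 Bond=10.0565
V0=116.7725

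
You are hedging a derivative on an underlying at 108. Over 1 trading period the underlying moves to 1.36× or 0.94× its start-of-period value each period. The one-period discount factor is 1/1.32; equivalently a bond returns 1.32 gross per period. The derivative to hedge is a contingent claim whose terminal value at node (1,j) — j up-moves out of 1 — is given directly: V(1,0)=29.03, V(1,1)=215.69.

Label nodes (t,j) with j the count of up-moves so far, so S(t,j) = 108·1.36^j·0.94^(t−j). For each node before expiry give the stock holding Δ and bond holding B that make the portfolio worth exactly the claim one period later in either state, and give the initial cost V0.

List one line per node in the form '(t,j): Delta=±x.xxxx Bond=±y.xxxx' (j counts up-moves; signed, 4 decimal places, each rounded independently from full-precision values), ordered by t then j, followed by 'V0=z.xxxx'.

(0,0): Delta=4.1151 Bond=-294.4946
V0=149.9340

No-arbitrage ⇒ martingale measure with p* = (R−d)/(u−d) = 0.9048.
Terminal payoffs: V(1,0)=29.0300, V(1,1)=215.6900
(0,0): S=108.0000. Δ = (V_up−V_dn)/(S_up−S_dn) = (215.6900−29.0300)/(146.8800−101.5200) = 4.1151. V = [p*·215.6900 + (1−p*)·29.0300]/1.32 = 149.9340. B = V − Δ·S = -294.4946.
Each (Δ,B) replicates both successor values, so the strategy is self-financing and V0 is arbitrage-free.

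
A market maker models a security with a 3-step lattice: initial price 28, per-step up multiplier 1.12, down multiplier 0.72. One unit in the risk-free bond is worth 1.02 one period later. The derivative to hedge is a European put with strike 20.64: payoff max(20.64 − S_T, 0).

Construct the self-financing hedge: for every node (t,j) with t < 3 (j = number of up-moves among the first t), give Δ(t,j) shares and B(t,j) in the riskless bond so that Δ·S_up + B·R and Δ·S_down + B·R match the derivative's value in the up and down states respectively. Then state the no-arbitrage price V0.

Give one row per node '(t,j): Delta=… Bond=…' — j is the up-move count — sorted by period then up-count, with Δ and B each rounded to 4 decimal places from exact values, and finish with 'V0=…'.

The replicating-portfolio and risk-neutral prices coincide; use p* = (1.02−0.72)/(1.12−0.72) = 0.7500 for the latter.
Terminal values V(3,·): V(3,0)=10.1891, V(3,1)=4.3830, V(3,2)=0.0000, V(3,3)=0.0000
Node (2,0) S=14.5152: V=(p*·4.3830+(1−p*)·10.1891)/1.02=5.7201; Δ=(4.3830−10.1891)/(16.2570−10.4509)=-1.0000; B=V−Δ·S=20.2353
Node (2,1) S=22.5792: V=(p*·0.0000+(1−p*)·4.3830)/1.02=1.0743; Δ=(0.0000−4.3830)/(25.2887−16.2570)=-0.4853; B=V−Δ·S=12.0317
Node (2,2) S=35.1232: V=(p*·0.0000+(1−p*)·0.0000)/1.02=0.0000; Δ=(0.0000−0.0000)/(39.3380−25.2887)=0.0000; B=V−Δ·S=0.0000
Node (1,0) S=20.1600: V=(p*·1.0743+(1−p*)·5.7201)/1.02=2.1919; Δ=(1.0743−5.7201)/(22.5792−14.5152)=-0.5761; B=V−Δ·S=13.8065
Node (1,1) S=31.3600: V=(p*·0.0000+(1−p*)·1.0743)/1.02=0.2633; Δ=(0.0000−1.0743)/(35.1232−22.5792)=-0.0856; B=V−Δ·S=2.9489
Node (0,0) S=28.0000: V=(p*·0.2633+(1−p*)·2.1919)/1.02=0.7308; Δ=(0.2633−2.1919)/(31.3600−20.1600)=-0.1722; B=V−Δ·S=5.5523
Self-financing check: at every node Δ·S+B equals the discounted successor values.

(0,0): Delta=-0.1722 Bond=5.5523
(1,0): Delta=-0.5761 Bond=13.8065
(1,1): Delta=-0.0856 Bond=2.9489
(2,0): Delta=-1.0000 Bond=20.2353
(2,1): Delta=-0.4853 Bond=12.0317
(2,2): Delta=0.0000 Bond=0.0000
V0=0.7308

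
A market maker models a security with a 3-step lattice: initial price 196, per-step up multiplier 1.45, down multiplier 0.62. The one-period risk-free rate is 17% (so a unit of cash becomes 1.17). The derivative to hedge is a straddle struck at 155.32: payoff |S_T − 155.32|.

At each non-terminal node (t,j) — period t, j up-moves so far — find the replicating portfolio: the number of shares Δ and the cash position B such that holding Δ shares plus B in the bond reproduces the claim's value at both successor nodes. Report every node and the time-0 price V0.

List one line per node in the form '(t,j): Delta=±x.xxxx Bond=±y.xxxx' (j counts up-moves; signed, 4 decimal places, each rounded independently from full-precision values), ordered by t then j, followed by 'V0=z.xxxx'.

Under the risk-neutral measure, an up-move has probability p* = (R−d)/(u−d) = 0.6627 and values discount at R = 1.17.
Payoff layer (t=3): V(3,0)=108.6077, V(3,1)=46.0735, V(3,2)=100.1758, V(3,3)=442.2105
Node (2,0) S=75.3424: V=(p*·46.0735+(1−p*)·108.6077)/1.17=57.4097; Δ=(46.0735−108.6077)/(109.2465−46.7123)=-1.0000; B=V−Δ·S=132.7521
Node (2,1) S=176.2040: V=(p*·100.1758+(1−p*)·46.0735)/1.17=70.0209; Δ=(100.1758−46.0735)/(255.4958−109.2465)=0.3699; B=V−Δ·S=4.8374
Node (2,2) S=412.0900: V=(p*·442.2105+(1−p*)·100.1758)/1.17=279.3379; Δ=(442.2105−100.1758)/(597.5305−255.4958)=1.0000; B=V−Δ·S=-132.7521
Node (1,0) S=121.5200: V=(p*·70.0209+(1−p*)·57.4097)/1.17=56.2107; Δ=(70.0209−57.4097)/(176.2040−75.3424)=0.1250; B=V−Δ·S=41.0166
Node (1,1) S=284.2000: V=(p*·279.3379+(1−p*)·70.0209)/1.17=178.3974; Δ=(279.3379−70.0209)/(412.0900−176.2040)=0.8874; B=V−Δ·S=-73.7918
Node (0,0) S=196.0000: V=(p*·178.3974+(1−p*)·56.2107)/1.17=117.2459; Δ=(178.3974−56.2107)/(284.2000−121.5200)=0.7511; B=V−Δ·S=-29.9669
Self-financing check: at every node Δ·S+B equals the discounted successor values.

(0,0): Delta=0.7511 Bond=-29.9669
(1,0): Delta=0.1250 Bond=41.0166
(1,1): Delta=0.8874 Bond=-73.7918
(2,0): Delta=-1.0000 Bond=132.7521
(2,1): Delta=0.3699 Bond=4.8374
(2,2): Delta=1.0000 Bond=-132.7521
V0=117.2459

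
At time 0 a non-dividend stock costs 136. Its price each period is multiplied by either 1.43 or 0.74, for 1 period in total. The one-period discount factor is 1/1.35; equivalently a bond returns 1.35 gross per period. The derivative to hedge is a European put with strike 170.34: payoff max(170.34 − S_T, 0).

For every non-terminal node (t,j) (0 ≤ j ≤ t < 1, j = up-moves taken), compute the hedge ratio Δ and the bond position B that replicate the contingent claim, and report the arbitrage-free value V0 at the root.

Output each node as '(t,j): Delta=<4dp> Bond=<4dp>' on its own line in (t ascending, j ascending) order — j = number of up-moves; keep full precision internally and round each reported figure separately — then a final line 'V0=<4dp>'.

Under the risk-neutral measure, an up-move has probability p* = (R−d)/(u−d) = 0.8841 and values discount at R = 1.35.
Terminal values V(1,·): V(1,0)=69.7000, V(1,1)=0.0000
  t=0,j=0: stock 136.0000 → up 194.4800 (V=0.0000), down 100.6400 (V=69.7000). Price 5.9860; hedge Δ=-0.7428, bond B=107.0005.
Self-financing check: at every node Δ·S+B equals the discounted successor values.

(0,0): Delta=-0.7428 Bond=107.0005
V0=5.9860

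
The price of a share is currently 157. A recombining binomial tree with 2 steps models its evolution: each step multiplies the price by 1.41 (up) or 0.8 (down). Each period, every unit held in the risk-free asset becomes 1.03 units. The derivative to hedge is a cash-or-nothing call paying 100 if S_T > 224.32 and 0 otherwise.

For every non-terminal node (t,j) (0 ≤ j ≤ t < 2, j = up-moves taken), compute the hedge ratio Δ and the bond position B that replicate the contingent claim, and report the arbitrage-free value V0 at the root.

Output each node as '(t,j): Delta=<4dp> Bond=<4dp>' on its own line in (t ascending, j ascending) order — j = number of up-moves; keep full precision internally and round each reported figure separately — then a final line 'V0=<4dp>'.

Under the risk-neutral measure, an up-move has probability p* = (R−d)/(u−d) = 0.3770 and values discount at R = 1.03.
At expiry t=2: V(2,0)=0.0000, V(2,1)=0.0000, V(2,2)=100.0000
(1,0): S=125.6000. Δ = (V_up−V_dn)/(S_up−S_dn) = (0.0000−0.0000)/(177.0960−100.4800) = 0.0000. V = [p*·0.0000 + (1−p*)·0.0000]/1.03 = 0.0000. B = V − Δ·S = 0.0000.
(1,1): S=221.3700. Δ = (V_up−V_dn)/(S_up−S_dn) = (100.0000−0.0000)/(312.1317−177.0960) = 0.7405. V = [p*·100.0000 + (1−p*)·0.0000]/1.03 = 36.6067. B = V − Δ·S = -127.3277.
(0,0): S=157.0000. Δ = (V_up−V_dn)/(S_up−S_dn) = (36.6067−0.0000)/(221.3700−125.6000) = 0.3822. V = [p*·36.6067 + (1−p*)·0.0000]/1.03 = 13.4005. B = V − Δ·S = -46.6105.
Check: Δ(0,0)·S0 + B(0,0) = 13.4005 = V0.

(0,0): Delta=0.3822 Bond=-46.6105
(1,0): Delta=0.0000 Bond=0.0000
(1,1): Delta=0.7405 Bond=-127.3277
V0=13.4005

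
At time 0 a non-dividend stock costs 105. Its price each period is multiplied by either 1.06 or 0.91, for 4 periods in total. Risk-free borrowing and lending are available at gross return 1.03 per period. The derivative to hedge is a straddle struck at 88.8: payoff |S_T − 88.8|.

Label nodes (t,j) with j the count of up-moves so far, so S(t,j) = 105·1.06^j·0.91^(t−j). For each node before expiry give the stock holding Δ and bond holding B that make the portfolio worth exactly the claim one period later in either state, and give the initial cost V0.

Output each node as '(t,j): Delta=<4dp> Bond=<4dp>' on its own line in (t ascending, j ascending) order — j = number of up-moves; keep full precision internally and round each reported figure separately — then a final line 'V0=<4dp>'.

(0,0): Delta=0.9340 Bond=-71.6951
(1,0): Delta=0.7302 Bond=-54.3689
(1,1): Delta=0.9777 Bond=-78.7153
(2,0): Delta=0.0597 Bond=2.2944
(2,1): Delta=0.8740 Bond=-70.5735
(2,2): Delta=1.0000 Bond=-83.7025
(3,0): Delta=-1.0000 Bond=86.2136
(3,1): Delta=0.2872 Bond=-18.5993
(3,2): Delta=1.0000 Bond=-86.2136
(3,3): Delta=1.0000 Bond=-86.2136
V0=26.3743

No-arbitrage ⇒ martingale measure with p* = (R−d)/(u−d) = 0.8000.
Payoff layer (t=4): V(4,0)=16.7963, V(4,1)=4.9275, V(4,2)=8.8976, V(4,3)=25.0016, V(4,4)=43.7601
(3,0): S=79.1250. Δ = (V_up−V_dn)/(S_up−S_dn) = (4.9275−16.7963)/(83.8725−72.0037) = -1.0000. V = [p*·4.9275 + (1−p*)·16.7963]/1.03 = 7.0886. B = V − Δ·S = 86.2136.
(3,1): S=92.1675. Δ = (V_up−V_dn)/(S_up−S_dn) = (8.8976−4.9275)/(97.6976−83.8725) = 0.2872. V = [p*·8.8976 + (1−p*)·4.9275]/1.03 = 7.8675. B = V − Δ·S = -18.5993.
(3,2): S=107.3600. Δ = (V_up−V_dn)/(S_up−S_dn) = (25.0016−8.8976)/(113.8016−97.6976) = 1.0000. V = [p*·25.0016 + (1−p*)·8.8976]/1.03 = 21.1464. B = V − Δ·S = -86.2136.
(3,3): S=125.0567. Δ = (V_up−V_dn)/(S_up−S_dn) = (43.7601−25.0016)/(132.5601−113.8016) = 1.0000. V = [p*·43.7601 + (1−p*)·25.0016]/1.03 = 38.8431. B = V − Δ·S = -86.2136.
(2,0): S=86.9505. Δ = (V_up−V_dn)/(S_up−S_dn) = (7.8675−7.0886)/(92.1675−79.1250) = 0.0597. V = [p*·7.8675 + (1−p*)·7.0886]/1.03 = 7.4872. B = V − Δ·S = 2.2944.
(2,1): S=101.2830. Δ = (V_up−V_dn)/(S_up−S_dn) = (21.1464−7.8675)/(107.3600−92.1675) = 0.8740. V = [p*·21.1464 + (1−p*)·7.8675]/1.03 = 17.9521. B = V − Δ·S = -70.5735.
(2,2): S=117.9780. Δ = (V_up−V_dn)/(S_up−S_dn) = (38.8431−21.1464)/(125.0567−107.3600) = 1.0000. V = [p*·38.8431 + (1−p*)·21.1464]/1.03 = 34.2755. B = V − Δ·S = -83.7025.
(1,0): S=95.5500. Δ = (V_up−V_dn)/(S_up−S_dn) = (17.9521−7.4872)/(101.2830−86.9505) = 0.7302. V = [p*·17.9521 + (1−p*)·7.4872]/1.03 = 15.3972. B = V − Δ·S = -54.3689.
(1,1): S=111.3000. Δ = (V_up−V_dn)/(S_up−S_dn) = (34.2755−17.9521)/(117.9780−101.2830) = 0.9777. V = [p*·34.2755 + (1−p*)·17.9521]/1.03 = 30.1076. B = V − Δ·S = -78.7153.
(0,0): S=105.0000. Δ = (V_up−V_dn)/(S_up−S_dn) = (30.1076−15.3972)/(111.3000−95.5500) = 0.9340. V = [p*·30.1076 + (1−p*)·15.3972]/1.03 = 26.3743. B = V − Δ·S = -71.6951.
Check: Δ(0,0)·S0 + B(0,0) = 26.3743 = V0.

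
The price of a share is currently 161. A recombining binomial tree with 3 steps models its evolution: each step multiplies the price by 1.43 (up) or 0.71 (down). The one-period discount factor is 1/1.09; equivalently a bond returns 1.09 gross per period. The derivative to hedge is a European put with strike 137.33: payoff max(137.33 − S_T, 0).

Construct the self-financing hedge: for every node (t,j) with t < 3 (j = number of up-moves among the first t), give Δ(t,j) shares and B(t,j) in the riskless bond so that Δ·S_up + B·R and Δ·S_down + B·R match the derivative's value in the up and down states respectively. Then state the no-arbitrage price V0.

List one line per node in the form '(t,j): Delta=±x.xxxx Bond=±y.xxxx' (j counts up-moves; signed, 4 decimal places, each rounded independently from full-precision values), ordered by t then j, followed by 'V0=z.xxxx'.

(0,0): Delta=-0.1716 Bond=39.9079
(1,0): Delta=-0.4327 Bond=73.3500
(1,1): Delta=-0.0556 Bond=16.7914
(2,0): Delta=-1.0000 Bond=125.9908
(2,1): Delta=-0.1807 Bond=38.7584
(2,2): Delta=0.0000 Bond=0.0000
V0=12.2804

Since d<R<u, set p* = (R−d)/(u−d) = 0.5278; price each node as the discounted p*-expectation of its children.
Payoff layer (t=3): V(3,0)=79.7063, V(3,1)=21.2711, V(3,2)=0.0000, V(3,3)=0.0000
(2,0): S=81.1601. Δ = (V_up−V_dn)/(S_up−S_dn) = (21.2711−79.7063)/(116.0589−57.6237) = -1.0000. V = [p*·21.2711 + (1−p*)·79.7063]/1.09 = 44.8307. B = V − Δ·S = 125.9908.
(2,1): S=163.4633. Δ = (V_up−V_dn)/(S_up−S_dn) = (0.0000−21.2711)/(233.7525−116.0589) = -0.1807. V = [p*·0.0000 + (1−p*)·21.2711]/1.09 = 9.2153. B = V − Δ·S = 38.7584.
(2,2): S=329.2289. Δ = (V_up−V_dn)/(S_up−S_dn) = (0.0000−0.0000)/(470.7973−233.7525) = 0.0000. V = [p*·0.0000 + (1−p*)·0.0000]/1.09 = 0.0000. B = V − Δ·S = 0.0000.
(1,0): S=114.3100. Δ = (V_up−V_dn)/(S_up−S_dn) = (9.2153−44.8307)/(163.4633−81.1601) = -0.4327. V = [p*·9.2153 + (1−p*)·44.8307]/1.09 = 23.8841. B = V − Δ·S = 73.3500.
(1,1): S=230.2300. Δ = (V_up−V_dn)/(S_up−S_dn) = (0.0000−9.2153)/(329.2289−163.4633) = -0.0556. V = [p*·0.0000 + (1−p*)·9.2153]/1.09 = 3.9924. B = V − Δ·S = 16.7914.
(0,0): S=161.0000. Δ = (V_up−V_dn)/(S_up−S_dn) = (3.9924−23.8841)/(230.2300−114.3100) = -0.1716. V = [p*·3.9924 + (1−p*)·23.8841]/1.09 = 12.2804. B = V − Δ·S = 39.9079.
Root portfolio cost Δ·161+B reproduces V0=12.2804.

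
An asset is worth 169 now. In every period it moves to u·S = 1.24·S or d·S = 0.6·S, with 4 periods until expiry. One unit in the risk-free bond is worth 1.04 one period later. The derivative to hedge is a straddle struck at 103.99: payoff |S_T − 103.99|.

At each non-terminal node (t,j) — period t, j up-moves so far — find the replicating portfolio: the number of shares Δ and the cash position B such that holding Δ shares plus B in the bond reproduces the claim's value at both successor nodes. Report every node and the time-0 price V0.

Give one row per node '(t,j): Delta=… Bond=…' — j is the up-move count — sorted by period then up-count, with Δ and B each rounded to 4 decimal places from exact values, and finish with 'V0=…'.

Risk-neutral probability p* = (R−d)/(u−d) = (1.04−0.6)/(1.24−0.6) = 0.6875.
At expiry t=4: V(4,0)=82.0876, V(4,1)=58.7250, V(4,2)=10.4424, V(4,3)=89.3417, V(4,4)=295.5621
  t=3,j=0: stock 36.5040 → up 45.2650 (V=58.7250), down 21.9024 (V=82.0876). Price 63.4864; hedge Δ=-1.0000, bond B=99.9904.
  t=3,j=1: stock 75.4416 → up 93.5476 (V=10.4424), down 45.2650 (V=58.7250). Price 24.5488; hedge Δ=-1.0000, bond B=99.9904.
  t=3,j=2: stock 155.9126 → up 193.3317 (V=89.3417), down 93.5476 (V=10.4424). Price 62.1977; hedge Δ=0.7907, bond B=-61.0823.
  t=3,j=3: stock 322.2195 → up 399.5521 (V=295.5621), down 193.3317 (V=89.3417). Price 222.2291; hedge Δ=1.0000, bond B=-99.9904.
  t=2,j=0: stock 60.8400 → up 75.4416 (V=24.5488), down 36.5040 (V=63.4864). Price 35.3046; hedge Δ=-1.0000, bond B=96.1446.
  t=2,j=1: stock 125.7360 → up 155.9126 (V=62.1977), down 75.4416 (V=24.5488). Price 48.4927; hedge Δ=0.4679, bond B=-10.3338.
  t=2,j=2: stock 259.8544 → up 322.2195 (V=222.2291), down 155.9126 (V=62.1977). Price 165.5955; hedge Δ=0.9623, bond B=-84.4535.
  t=1,j=0: stock 101.4000 → up 125.7360 (V=48.4927), down 60.8400 (V=35.3046). Price 42.6648; hedge Δ=0.2032, bond B=22.0584.
  t=1,j=1: stock 209.5600 → up 259.8544 (V=165.5955), down 125.7360 (V=48.4927). Price 124.0393; hedge Δ=0.8731, bond B=-58.9337.
  t=0,j=0: stock 169.0000 → up 209.5600 (V=124.0393), down 101.4000 (V=42.6648). Price 94.8171; hedge Δ=0.7524, bond B=-32.3305.
Self-financing check: at every node Δ·S+B equals the discounted successor values.

(0,0): Delta=0.7524 Bond=-32.3305
(1,0): Delta=0.2032 Bond=22.0584
(1,1): Delta=0.8731 Bond=-58.9337
(2,0): Delta=-1.0000 Bond=96.1446
(2,1): Delta=0.4679 Bond=-10.3338
(2,2): Delta=0.9623 Bond=-84.4535
(3,0): Delta=-1.0000 Bond=99.9904
(3,1): Delta=-1.0000 Bond=99.9904
(3,2): Delta=0.7907 Bond=-61.0823
(3,3): Delta=1.0000 Bond=-99.9904
V0=94.8171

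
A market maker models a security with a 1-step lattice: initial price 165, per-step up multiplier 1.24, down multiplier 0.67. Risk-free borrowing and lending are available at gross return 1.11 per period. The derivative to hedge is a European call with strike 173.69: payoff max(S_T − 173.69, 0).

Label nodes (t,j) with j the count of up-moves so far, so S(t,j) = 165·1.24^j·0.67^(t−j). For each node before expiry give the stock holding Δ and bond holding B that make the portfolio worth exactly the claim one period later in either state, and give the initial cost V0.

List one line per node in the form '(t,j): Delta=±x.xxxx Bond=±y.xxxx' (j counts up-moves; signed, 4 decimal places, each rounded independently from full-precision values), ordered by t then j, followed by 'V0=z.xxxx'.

Under the risk-neutral measure, an up-move has probability p* = (R−d)/(u−d) = 0.7719 and values discount at R = 1.11.
Terminal values V(1,·): V(1,0)=0.0000, V(1,1)=30.9100
  t=0,j=0: stock 165.0000 → up 204.6000 (V=30.9100), down 110.5500 (V=0.0000). Price 21.4958; hedge Δ=0.3287, bond B=-32.7323.
Self-financing check: at every node Δ·S+B equals the discounted successor values.

(0,0): Delta=0.3287 Bond=-32.7323
V0=21.4958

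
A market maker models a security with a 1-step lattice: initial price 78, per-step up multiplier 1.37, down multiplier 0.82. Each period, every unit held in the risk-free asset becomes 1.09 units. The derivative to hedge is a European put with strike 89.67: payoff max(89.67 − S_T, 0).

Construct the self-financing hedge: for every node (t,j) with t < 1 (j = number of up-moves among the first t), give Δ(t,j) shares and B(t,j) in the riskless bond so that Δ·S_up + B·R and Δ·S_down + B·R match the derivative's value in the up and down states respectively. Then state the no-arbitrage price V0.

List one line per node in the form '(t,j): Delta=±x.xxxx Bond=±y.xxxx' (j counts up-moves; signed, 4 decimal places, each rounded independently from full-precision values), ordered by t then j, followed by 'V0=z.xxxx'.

(0,0): Delta=-0.5993 Bond=58.7535
V0=12.0080

Since d<R<u, set p* = (R−d)/(u−d) = 0.4909; price each node as the discounted p*-expectation of its children.
Payoff layer (t=1): V(1,0)=25.7100, V(1,1)=0.0000
Node (0,0) S=78.0000: V=(p*·0.0000+(1−p*)·25.7100)/1.09=12.0080; Δ=(0.0000−25.7100)/(106.8600−63.9600)=-0.5993; B=V−Δ·S=58.7535
Self-financing check: at every node Δ·S+B equals the discounted successor values.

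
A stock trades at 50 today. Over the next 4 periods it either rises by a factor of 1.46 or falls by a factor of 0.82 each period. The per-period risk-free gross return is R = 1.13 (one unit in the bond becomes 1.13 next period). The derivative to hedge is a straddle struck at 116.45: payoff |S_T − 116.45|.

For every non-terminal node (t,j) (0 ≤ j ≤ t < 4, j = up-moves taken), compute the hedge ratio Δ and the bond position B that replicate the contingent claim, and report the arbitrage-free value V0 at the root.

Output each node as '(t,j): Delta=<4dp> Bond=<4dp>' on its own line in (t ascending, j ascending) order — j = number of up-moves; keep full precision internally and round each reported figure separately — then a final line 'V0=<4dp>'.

(0,0): Delta=-0.3345 Bond=48.8295
(1,0): Delta=-0.8439 Bond=76.0608
(1,1): Delta=-0.0300 Bond=32.9464
(2,0): Delta=-1.0000 Bond=91.1974
(2,1): Delta=-0.7505 Bond=80.3614
(2,2): Delta=0.4008 Bond=-8.6852
(3,0): Delta=-1.0000 Bond=103.0531
(3,1): Delta=-1.0000 Bond=103.0531
(3,2): Delta=-0.6014 Bond=77.7737
(3,3): Delta=1.0000 Bond=-103.0531
V0=32.1031

Under the risk-neutral measure, an up-move has probability p* = (R−d)/(u−d) = 0.4844 and values discount at R = 1.13.
Payoff layer (t=4): V(4,0)=93.8439, V(4,1)=76.2001, V(4,2)=44.7856, V(4,3)=11.1476, V(4,4)=110.7359
Node (3,0) S=27.5684: V=(p*·76.2001+(1−p*)·93.8439)/1.13=75.4847; Δ=(76.2001−93.8439)/(40.2499−22.6061)=-1.0000; B=V−Δ·S=103.0531
Node (3,1) S=49.0852: V=(p*·44.7856+(1−p*)·76.2001)/1.13=53.9679; Δ=(44.7856−76.2001)/(71.6644−40.2499)=-1.0000; B=V−Δ·S=103.0531
Node (3,2) S=87.3956: V=(p*·11.1476+(1−p*)·44.7856)/1.13=25.2143; Δ=(11.1476−44.7856)/(127.5976−71.6644)=-0.6014; B=V−Δ·S=77.7737
Node (3,3) S=155.6068: V=(p*·110.7359+(1−p*)·11.1476)/1.13=52.5537; Δ=(110.7359−11.1476)/(227.1859−127.5976)=1.0000; B=V−Δ·S=-103.0531
Node (2,0) S=33.6200: V=(p*·53.9679+(1−p*)·75.4847)/1.13=57.5774; Δ=(53.9679−75.4847)/(49.0852−27.5684)=-1.0000; B=V−Δ·S=91.1974
Node (2,1) S=59.8600: V=(p*·25.2143+(1−p*)·53.9679)/1.13=35.4340; Δ=(25.2143−53.9679)/(87.3956−49.0852)=-0.7505; B=V−Δ·S=80.3614
Node (2,2) S=106.5800: V=(p*·52.5537+(1−p*)·25.2143)/1.13=34.0326; Δ=(52.5537−25.2143)/(155.6068−87.3956)=0.4008; B=V−Δ·S=-8.6852
Node (1,0) S=41.0000: V=(p*·35.4340+(1−p*)·57.5774)/1.13=41.4617; Δ=(35.4340−57.5774)/(59.8600−33.6200)=-0.8439; B=V−Δ·S=76.0608
Node (1,1) S=73.0000: V=(p*·34.0326+(1−p*)·35.4340)/1.13=30.7568; Δ=(34.0326−35.4340)/(106.5800−59.8600)=-0.0300; B=V−Δ·S=32.9464
Node (0,0) S=50.0000: V=(p*·30.7568+(1−p*)·41.4617)/1.13=32.1031; Δ=(30.7568−41.4617)/(73.0000−41.0000)=-0.3345; B=V−Δ·S=48.8295
Self-financing check: at every node Δ·S+B equals the discounted successor values.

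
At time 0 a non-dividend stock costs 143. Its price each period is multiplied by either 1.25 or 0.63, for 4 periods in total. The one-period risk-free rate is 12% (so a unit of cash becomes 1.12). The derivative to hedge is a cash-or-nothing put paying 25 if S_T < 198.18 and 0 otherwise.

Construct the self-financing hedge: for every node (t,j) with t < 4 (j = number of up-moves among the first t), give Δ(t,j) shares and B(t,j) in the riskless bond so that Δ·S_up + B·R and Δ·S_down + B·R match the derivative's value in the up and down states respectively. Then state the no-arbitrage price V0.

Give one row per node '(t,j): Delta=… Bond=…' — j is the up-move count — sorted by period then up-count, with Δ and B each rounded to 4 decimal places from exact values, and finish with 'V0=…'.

(0,0): Delta=-0.0991 Bond=23.8574
(1,0): Delta=0.0000 Bond=17.7945
(1,1): Delta=-0.1123 Bond=29.0884
(2,0): Delta=0.0000 Bond=19.9298
(2,1): Delta=0.0000 Bond=19.9298
(2,2): Delta=-0.1273 Bond=35.9349
(3,0): Delta=0.0000 Bond=22.3214
(3,1): Delta=0.0000 Bond=22.3214
(3,2): Delta=0.0000 Bond=22.3214
(3,3): Delta=-0.1444 Bond=45.0029
V0=9.6895

Since d<R<u, set p* = (R−d)/(u−d) = 0.7903; price each node as the discounted p*-expectation of its children.
Payoff layer (t=4): V(4,0)=25.0000, V(4,1)=25.0000, V(4,2)=25.0000, V(4,3)=25.0000, V(4,4)=0.0000
(3,0): S=35.7567. Δ = (V_up−V_dn)/(S_up−S_dn) = (25.0000−25.0000)/(44.6959−22.5267) = 0.0000. V = [p*·25.0000 + (1−p*)·25.0000]/1.12 = 22.3214. B = V − Δ·S = 22.3214.
(3,1): S=70.9459. Δ = (V_up−V_dn)/(S_up−S_dn) = (25.0000−25.0000)/(88.6823−44.6959) = 0.0000. V = [p*·25.0000 + (1−p*)·25.0000]/1.12 = 22.3214. B = V − Δ·S = 22.3214.
(3,2): S=140.7656. Δ = (V_up−V_dn)/(S_up−S_dn) = (25.0000−25.0000)/(175.9570−88.6823) = 0.0000. V = [p*·25.0000 + (1−p*)·25.0000]/1.12 = 22.3214. B = V − Δ·S = 22.3214.
(3,3): S=279.2969. Δ = (V_up−V_dn)/(S_up−S_dn) = (0.0000−25.0000)/(349.1211−175.9570) = -0.1444. V = [p*·0.0000 + (1−p*)·25.0000]/1.12 = 4.6803. B = V − Δ·S = 45.0029.
(2,0): S=56.7567. Δ = (V_up−V_dn)/(S_up−S_dn) = (22.3214−22.3214)/(70.9459−35.7567) = 0.0000. V = [p*·22.3214 + (1−p*)·22.3214]/1.12 = 19.9298. B = V − Δ·S = 19.9298.
(2,1): S=112.6125. Δ = (V_up−V_dn)/(S_up−S_dn) = (22.3214−22.3214)/(140.7656−70.9459) = 0.0000. V = [p*·22.3214 + (1−p*)·22.3214]/1.12 = 19.9298. B = V − Δ·S = 19.9298.
(2,2): S=223.4375. Δ = (V_up−V_dn)/(S_up−S_dn) = (4.6803−22.3214)/(279.2969−140.7656) = -0.1273. V = [p*·4.6803 + (1−p*)·22.3214]/1.12 = 7.4815. B = V − Δ·S = 35.9349.
(1,0): S=90.0900. Δ = (V_up−V_dn)/(S_up−S_dn) = (19.9298−19.9298)/(112.6125−56.7567) = 0.0000. V = [p*·19.9298 + (1−p*)·19.9298]/1.12 = 17.7945. B = V − Δ·S = 17.7945.
(1,1): S=178.7500. Δ = (V_up−V_dn)/(S_up−S_dn) = (7.4815−19.9298)/(223.4375−112.6125) = -0.1123. V = [p*·7.4815 + (1−p*)·19.9298]/1.12 = 9.0104. B = V − Δ·S = 29.0884.
(0,0): S=143.0000. Δ = (V_up−V_dn)/(S_up−S_dn) = (9.0104−17.7945)/(178.7500−90.0900) = -0.0991. V = [p*·9.0104 + (1−p*)·17.7945]/1.12 = 9.6895. B = V − Δ·S = 23.8574.
The time-0 hedge costs 9.6895, which is the no-arbitrage price.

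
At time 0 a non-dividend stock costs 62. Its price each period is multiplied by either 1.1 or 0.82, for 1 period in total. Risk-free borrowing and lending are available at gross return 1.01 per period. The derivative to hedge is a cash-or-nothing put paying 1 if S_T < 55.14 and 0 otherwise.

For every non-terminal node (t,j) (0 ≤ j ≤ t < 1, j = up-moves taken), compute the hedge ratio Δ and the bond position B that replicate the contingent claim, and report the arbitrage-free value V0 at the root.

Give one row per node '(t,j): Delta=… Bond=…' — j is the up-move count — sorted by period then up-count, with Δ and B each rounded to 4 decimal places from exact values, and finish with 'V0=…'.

(0,0): Delta=-0.0576 Bond=3.8897
V0=0.3182

The replicating-portfolio and risk-neutral prices coincide; use p* = (1.01−0.82)/(1.1−0.82) = 0.6786 for the latter.
At expiry t=1: V(1,0)=1.0000, V(1,1)=0.0000
  t=0,j=0: stock 62.0000 → up 68.2000 (V=0.0000), down 50.8400 (V=1.0000). Price 0.3182; hedge Δ=-0.0576, bond B=3.8897.
Each (Δ,B) replicates both successor values, so the strategy is self-financing and V0 is arbitrage-free.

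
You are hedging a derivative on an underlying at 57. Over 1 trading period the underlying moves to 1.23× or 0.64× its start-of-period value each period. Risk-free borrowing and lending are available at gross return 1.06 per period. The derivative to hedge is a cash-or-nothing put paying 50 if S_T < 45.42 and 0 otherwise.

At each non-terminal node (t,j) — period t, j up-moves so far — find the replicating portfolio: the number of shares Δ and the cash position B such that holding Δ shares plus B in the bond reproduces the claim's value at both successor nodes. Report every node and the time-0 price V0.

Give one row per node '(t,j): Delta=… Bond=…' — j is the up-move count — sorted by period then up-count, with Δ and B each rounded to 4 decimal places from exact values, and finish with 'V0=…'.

(0,0): Delta=-1.4868 Bond=98.3371
V0=13.5913

Under the risk-neutral measure, an up-move has probability p* = (R−d)/(u−d) = 0.7119 and values discount at R = 1.06.
Terminal values V(1,·): V(1,0)=50.0000, V(1,1)=0.0000
  t=0,j=0: stock 57.0000 → up 70.1100 (V=0.0000), down 36.4800 (V=50.0000). Price 13.5913; hedge Δ=-1.4868, bond B=98.3371.
Root portfolio cost Δ·57+B reproduces V0=13.5913.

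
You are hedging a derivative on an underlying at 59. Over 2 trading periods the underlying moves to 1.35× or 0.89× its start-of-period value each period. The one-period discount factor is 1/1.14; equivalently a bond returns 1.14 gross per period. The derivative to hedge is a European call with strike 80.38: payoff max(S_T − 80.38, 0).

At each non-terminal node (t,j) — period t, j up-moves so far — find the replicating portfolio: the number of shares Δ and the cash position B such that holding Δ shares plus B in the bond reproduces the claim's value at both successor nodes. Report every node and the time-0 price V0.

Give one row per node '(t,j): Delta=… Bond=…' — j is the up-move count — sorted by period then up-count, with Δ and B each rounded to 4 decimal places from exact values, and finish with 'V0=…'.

No-arbitrage ⇒ martingale measure with p* = (R−d)/(u−d) = 0.5435.
Payoff layer (t=2): V(2,0)=0.0000, V(2,1)=0.0000, V(2,2)=27.1475
  t=1,j=0: stock 52.5100 → up 70.8885 (V=0.0000), down 46.7339 (V=0.0000). Price 0.0000; hedge Δ=0.0000, bond B=0.0000.
  t=1,j=1: stock 79.6500 → up 107.5275 (V=27.1475), down 70.8885 (V=0.0000). Price 12.9422; hedge Δ=0.7409, bond B=-46.0741.
  t=0,j=0: stock 59.0000 → up 79.6500 (V=12.9422), down 52.5100 (V=0.0000). Price 6.1700; hedge Δ=0.4769, bond B=-21.9652.
Each (Δ,B) replicates both successor values, so the strategy is self-financing and V0 is arbitrage-free.

(0,0): Delta=0.4769 Bond=-21.9652
(1,0): Delta=0.0000 Bond=0.0000
(1,1): Delta=0.7409 Bond=-46.0741
V0=6.1700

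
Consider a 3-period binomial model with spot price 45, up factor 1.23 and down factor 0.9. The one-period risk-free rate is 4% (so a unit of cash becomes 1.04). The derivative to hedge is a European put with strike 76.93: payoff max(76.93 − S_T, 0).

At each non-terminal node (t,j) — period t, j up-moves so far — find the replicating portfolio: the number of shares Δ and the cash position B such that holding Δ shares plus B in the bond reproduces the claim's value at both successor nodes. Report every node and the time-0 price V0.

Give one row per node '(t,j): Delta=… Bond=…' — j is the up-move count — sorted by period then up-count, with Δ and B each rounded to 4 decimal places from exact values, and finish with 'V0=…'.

(0,0): Delta=-0.9237 Bond=65.4192
(1,0): Delta=-1.0000 Bond=71.1261
(1,1): Delta=-0.8479 Bond=63.8423
(2,0): Delta=-1.0000 Bond=73.9712
(2,1): Delta=-1.0000 Bond=73.9712
(2,2): Delta=-0.6969 Bond=56.1153
V0=23.8527

The replicating-portfolio and risk-neutral prices coincide; use p* = (1.04−0.9)/(1.23−0.9) = 0.4242 for the latter.
Terminal payoffs: V(3,0)=44.1250, V(3,1)=32.0965, V(3,2)=15.6576, V(3,3)=0.0000
Node (2,0) S=36.4500: V=(p*·32.0965+(1−p*)·44.1250)/1.04=37.5212; Δ=(32.0965−44.1250)/(44.8335−32.8050)=-1.0000; B=V−Δ·S=73.9712
Node (2,1) S=49.8150: V=(p*·15.6576+(1−p*)·32.0965)/1.04=24.1562; Δ=(15.6576−32.0965)/(61.2725−44.8335)=-1.0000; B=V−Δ·S=73.9712
Node (2,2) S=68.0805: V=(p*·0.0000+(1−p*)·15.6576)/1.04=8.6682; Δ=(0.0000−15.6576)/(83.7390−61.2724)=-0.6969; B=V−Δ·S=56.1153
Node (1,0) S=40.5000: V=(p*·24.1562+(1−p*)·37.5212)/1.04=30.6261; Δ=(24.1562−37.5212)/(49.8150−36.4500)=-1.0000; B=V−Δ·S=71.1261
Node (1,1) S=55.3500: V=(p*·8.6682+(1−p*)·24.1562)/1.04=16.9092; Δ=(8.6682−24.1562)/(68.0805−49.8150)=-0.8479; B=V−Δ·S=63.8423
Node (0,0) S=45.0000: V=(p*·16.9092+(1−p*)·30.6261)/1.04=23.8527; Δ=(16.9092−30.6261)/(55.3500−40.5000)=-0.9237; B=V−Δ·S=65.4192
Each (Δ,B) replicates both successor values, so the strategy is self-financing and V0 is arbitrage-free.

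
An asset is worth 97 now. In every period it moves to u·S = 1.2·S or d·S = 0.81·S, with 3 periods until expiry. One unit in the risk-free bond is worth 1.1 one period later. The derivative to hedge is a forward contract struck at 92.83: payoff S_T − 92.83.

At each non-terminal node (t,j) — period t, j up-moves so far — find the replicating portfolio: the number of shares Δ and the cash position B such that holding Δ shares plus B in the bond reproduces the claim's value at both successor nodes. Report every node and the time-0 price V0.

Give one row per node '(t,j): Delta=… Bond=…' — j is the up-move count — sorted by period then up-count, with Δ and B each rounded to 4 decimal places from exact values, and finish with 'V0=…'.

The replicating-portfolio and risk-neutral prices coincide; use p* = (1.1−0.81)/(1.2−0.81) = 0.7436 for the latter.
Terminal payoffs: V(3,0)=-41.2802, V(3,1)=-16.4600, V(3,2)=20.3108, V(3,3)=74.7860
Node (2,0) S=63.6417: V=(p*·-16.4600+(1−p*)·-41.2802)/1.1=-20.7492; Δ=(-16.4600−-41.2802)/(76.3700−51.5498)=1.0000; B=V−Δ·S=-84.3909
Node (2,1) S=94.2840: V=(p*·20.3108+(1−p*)·-16.4600)/1.1=9.8931; Δ=(20.3108−-16.4600)/(113.1408−76.3700)=1.0000; B=V−Δ·S=-84.3909
Node (2,2) S=139.6800: V=(p*·74.7860+(1−p*)·20.3108)/1.1=55.2891; Δ=(74.7860−20.3108)/(167.6160−113.1408)=1.0000; B=V−Δ·S=-84.3909
Node (1,0) S=78.5700: V=(p*·9.8931+(1−p*)·-20.7492)/1.1=1.8510; Δ=(9.8931−-20.7492)/(94.2840−63.6417)=1.0000; B=V−Δ·S=-76.7190
Node (1,1) S=116.4000: V=(p*·55.2891+(1−p*)·9.8931)/1.1=39.6810; Δ=(55.2891−9.8931)/(139.6800−94.2840)=1.0000; B=V−Δ·S=-76.7190
Node (0,0) S=97.0000: V=(p*·39.6810+(1−p*)·1.8510)/1.1=27.2554; Δ=(39.6810−1.8510)/(116.4000−78.5700)=1.0000; B=V−Δ·S=-69.7446
Root portfolio cost Δ·97+B reproduces V0=27.2554.

(0,0): Delta=1.0000 Bond=-69.7446
(1,0): Delta=1.0000 Bond=-76.7190
(1,1): Delta=1.0000 Bond=-76.7190
(2,0): Delta=1.0000 Bond=-84.3909
(2,1): Delta=1.0000 Bond=-84.3909
(2,2): Delta=1.0000 Bond=-84.3909
V0=27.2554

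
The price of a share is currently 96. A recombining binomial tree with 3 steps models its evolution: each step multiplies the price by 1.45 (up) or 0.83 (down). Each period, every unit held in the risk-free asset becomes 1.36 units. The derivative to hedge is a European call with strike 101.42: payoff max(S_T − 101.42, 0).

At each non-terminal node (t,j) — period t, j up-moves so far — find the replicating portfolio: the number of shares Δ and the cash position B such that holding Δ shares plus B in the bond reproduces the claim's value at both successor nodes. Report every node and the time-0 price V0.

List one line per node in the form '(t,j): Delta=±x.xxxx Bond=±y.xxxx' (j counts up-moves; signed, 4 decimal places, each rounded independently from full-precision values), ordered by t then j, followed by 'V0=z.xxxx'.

The replicating-portfolio and risk-neutral prices coincide; use p* = (1.36−0.83)/(1.45−0.83) = 0.8548 for the latter.
Terminal values V(3,·): V(3,0)=0.0000, V(3,1)=0.0000, V(3,2)=66.1072, V(3,3)=191.2480
  t=2,j=0: stock 66.1344 → up 95.8949 (V=0.0000), down 54.8916 (V=0.0000). Price 0.0000; hedge Δ=0.0000, bond B=0.0000.
  t=2,j=1: stock 115.5360 → up 167.5272 (V=66.1072), down 95.8949 (V=0.0000). Price 41.5522; hedge Δ=0.9229, bond B=-65.0723.
  t=2,j=2: stock 201.8400 → up 292.6680 (V=191.2480), down 167.5272 (V=66.1072). Price 127.2665; hedge Δ=1.0000, bond B=-74.5735.
  t=1,j=0: stock 79.6800 → up 115.5360 (V=41.5522), down 66.1344 (V=0.0000). Price 26.1180; hedge Δ=0.8411, bond B=-40.9017.
  t=1,j=1: stock 139.2000 → up 201.8400 (V=127.2665), down 115.5360 (V=41.5522). Price 84.4295; hedge Δ=0.9932, bond B=-53.8194.
  t=0,j=0: stock 96.0000 → up 139.2000 (V=84.4295), down 79.6800 (V=26.1180). Price 55.8565; hedge Δ=0.9797, bond B=-38.1943.
Check: Δ(0,0)·S0 + B(0,0) = 55.8565 = V0.

(0,0): Delta=0.9797 Bond=-38.1943
(1,0): Delta=0.8411 Bond=-40.9017
(1,1): Delta=0.9932 Bond=-53.8194
(2,0): Delta=0.0000 Bond=0.0000
(2,1): Delta=0.9229 Bond=-65.0723
(2,2): Delta=1.0000 Bond=-74.5735
V0=55.8565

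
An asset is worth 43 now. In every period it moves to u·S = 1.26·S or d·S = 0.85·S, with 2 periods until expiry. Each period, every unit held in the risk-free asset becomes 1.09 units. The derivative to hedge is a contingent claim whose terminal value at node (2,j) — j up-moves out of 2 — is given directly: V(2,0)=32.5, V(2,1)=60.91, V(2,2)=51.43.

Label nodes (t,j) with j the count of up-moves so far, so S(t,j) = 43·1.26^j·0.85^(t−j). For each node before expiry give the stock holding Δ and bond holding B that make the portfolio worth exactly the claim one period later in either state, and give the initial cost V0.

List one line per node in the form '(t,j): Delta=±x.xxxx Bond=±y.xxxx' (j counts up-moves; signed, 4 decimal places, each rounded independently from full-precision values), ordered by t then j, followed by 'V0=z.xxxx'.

(0,0): Delta=0.3242 Bond=30.4801
(1,0): Delta=1.8958 Bond=-24.2191
(1,1): Delta=-0.4268 Bond=73.9116
V0=44.4216

No-arbitrage ⇒ martingale measure with p* = (R−d)/(u−d) = 0.5854.
Terminal values V(2,·): V(2,0)=32.5000, V(2,1)=60.9100, V(2,2)=51.4300
Node (1,0) S=36.5500: V=(p*·60.9100+(1−p*)·32.5000)/1.09=45.0736; Δ=(60.9100−32.5000)/(46.0530−31.0675)=1.8958; B=V−Δ·S=-24.2191
Node (1,1) S=54.1800: V=(p*·51.4300+(1−p*)·60.9100)/1.09=50.7897; Δ=(51.4300−60.9100)/(68.2668−46.0530)=-0.4268; B=V−Δ·S=73.9116
Node (0,0) S=43.0000: V=(p*·50.7897+(1−p*)·45.0736)/1.09=44.4216; Δ=(50.7897−45.0736)/(54.1800−36.5500)=0.3242; B=V−Δ·S=30.4801
The time-0 hedge costs 44.4216, which is the no-arbitrage price.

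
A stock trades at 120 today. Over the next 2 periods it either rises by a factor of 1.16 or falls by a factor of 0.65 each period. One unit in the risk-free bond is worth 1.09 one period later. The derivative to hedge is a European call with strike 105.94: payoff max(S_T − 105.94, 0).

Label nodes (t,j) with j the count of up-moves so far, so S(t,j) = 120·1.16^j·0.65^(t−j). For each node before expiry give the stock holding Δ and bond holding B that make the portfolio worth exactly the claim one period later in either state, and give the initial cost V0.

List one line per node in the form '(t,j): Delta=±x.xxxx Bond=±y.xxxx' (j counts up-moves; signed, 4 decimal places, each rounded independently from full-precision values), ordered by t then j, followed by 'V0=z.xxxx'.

Risk-neutral probability p* = (R−d)/(u−d) = (1.09−0.65)/(1.16−0.65) = 0.8627.
At expiry t=2: V(2,0)=0.0000, V(2,1)=0.0000, V(2,2)=55.5320
  t=1,j=0: stock 78.0000 → up 90.4800 (V=0.0000), down 50.7000 (V=0.0000). Price 0.0000; hedge Δ=0.0000, bond B=0.0000.
  t=1,j=1: stock 139.2000 → up 161.4720 (V=55.5320), down 90.4800 (V=0.0000). Price 43.9541; hedge Δ=0.7822, bond B=-64.9322.
  t=0,j=0: stock 120.0000 → up 139.2000 (V=43.9541), down 78.0000 (V=0.0000). Price 34.7901; hedge Δ=0.7182, bond B=-51.3944.
Check: Δ(0,0)·S0 + B(0,0) = 34.7901 = V0.

(0,0): Delta=0.7182 Bond=-51.3944
(1,0): Delta=0.0000 Bond=0.0000
(1,1): Delta=0.7822 Bond=-64.9322
V0=34.7901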